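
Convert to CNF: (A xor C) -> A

(A xor C) -> A
⇔ ~(A xor C) | A
⇔ ~((A | C) & ~(A & C)) | A
⇔ ~(A | C) | ~~(A & C) | A
⇔ (~A & ~C) | ~~(A & C) | A
⇔ (~A & ~C) | (A & C) | A
⇔ (~A | A | A) & (~A | C | A) & (~C | A | A) & (~C | C | A)
⇔ ~C | A

~C | A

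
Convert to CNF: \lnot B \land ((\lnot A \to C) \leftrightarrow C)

\lnot B \land (\lnot A \lor C)

\lnot B \land ((\lnot A \to C) \leftrightarrow C)
⇔ \lnot B \land ((\lnot A \to C) \to C) \land (C \to (\lnot A \to C))   (eliminate \leftrightarrow)
⇔ \lnot B \land (\lnot (\lnot A \to C) \lor C) \land (C \to (\lnot A \to C))   (eliminate \to)
⇔ \lnot B \land (\lnot (\lnot \lnot A \lor C) \lor C) \land (C \to (\lnot A \to C))   (eliminate \to)
⇔ \lnot B \land (\lnot (\lnot \lnot A \lor C) \lor C) \land (\lnot C \lor (\lnot A \to C))   (eliminate \to)
⇔ \lnot B \land (\lnot (\lnot \lnot A \lor C) \lor C) \land (\lnot C \lor \lnot \lnot A \lor C)   (eliminate \to)
⇔ \lnot B \land ((\lnot \lnot \lnot A \land \lnot C) \lor C) \land (\lnot C \lor \lnot \lnot A \lor C)   (De Morgan)
⇔ \lnot B \land ((\lnot A \land \lnot C) \lor C) \land (\lnot C \lor \lnot \lnot A \lor C)   (double negation)
⇔ \lnot B \land ((\lnot A \land \lnot C) \lor C) \land (\lnot C \lor A \lor C)   (double negation)
⇔ \lnot B \land (\lnot A \lor C) \land (\lnot C \lor C) \land (\lnot C \lor A \lor C)   (distribute \lor over \land)
⇔ \lnot B \land (\lnot A \lor C)   (simplify)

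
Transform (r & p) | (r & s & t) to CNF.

r & (p | s) & (p | t)

(r & p) | (r & s & t)
⇔ (r | r) & (r | s) & (r | t) & (p | r) & (p | s) & (p | t)   [distribute | over &]
⇔ r & (p | s) & (p | t)   [simplify]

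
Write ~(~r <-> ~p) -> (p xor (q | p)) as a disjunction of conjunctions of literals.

~(~r <-> ~p) -> (p xor (q | p))
≡ ~~(~r <-> ~p) | (p xor (q | p))   [eliminate ->]
≡ ~~((~r -> ~p) & (~p -> ~r)) | (p xor (q | p))   [eliminate <->]
≡ ~~((~~r | ~p) & (~p -> ~r)) | (p xor (q | p))   [eliminate ->]
≡ ~~((~~r | ~p) & (~~p | ~r)) | (p xor (q | p))   [eliminate ->]
≡ ~~((~~r | ~p) & (~~p | ~r)) | (p & ~(q | p)) | (~p & (q | p))   [expand xor]
≡ ((~~r | ~p) & (~~p | ~r)) | (p & ~(q | p)) | (~p & (q | p))   [double negation]
≡ ((r | ~p) & (~~p | ~r)) | (p & ~(q | p)) | (~p & (q | p))   [double negation]
≡ ((r | ~p) & (p | ~r)) | (p & ~(q | p)) | (~p & (q | p))   [double negation]
≡ ((r | ~p) & (p | ~r)) | (p & ~q & ~p) | (~p & (q | p))   [De Morgan]
≡ (r & p) | (r & ~r) | (~p & p) | (~p & ~r) | (p & ~q & ~p) | (~p & q) | (~p & p)   [distribute & over |]
≡ (r & p) | (~p & ~r) | (~p & q)   [simplify]

(r & p) | (~p & ~r) | (~p & q)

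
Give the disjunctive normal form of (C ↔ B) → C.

(C ↔ B) → C
≡ ¬(C ↔ B) ∨ C
≡ ¬((C → B) ∧ (B → C)) ∨ C
≡ ¬((¬C ∨ B) ∧ (B → C)) ∨ C
≡ ¬((¬C ∨ B) ∧ (¬B ∨ C)) ∨ C
≡ ¬(¬C ∨ B) ∨ ¬(¬B ∨ C) ∨ C
≡ (¬¬C ∧ ¬B) ∨ ¬(¬B ∨ C) ∨ C
≡ (C ∧ ¬B) ∨ ¬(¬B ∨ C) ∨ C
≡ (C ∧ ¬B) ∨ (¬¬B ∧ ¬C) ∨ C
≡ (C ∧ ¬B) ∨ (B ∧ ¬C) ∨ C
≡ (B ∧ ¬C) ∨ C

(B ∧ ¬C) ∨ C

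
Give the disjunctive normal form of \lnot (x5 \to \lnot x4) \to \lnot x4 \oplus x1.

\lnot x5 \lor \lnot x4 \lor x4 \land x1

\lnot (x5 \to \lnot x4) \to \lnot x4 \oplus x1
⇔ \lnot \lnot (x5 \to \lnot x4) \lor (\lnot x4 \oplus x1)   — eliminate \to
⇔ \lnot \lnot (\lnot x5 \lor \lnot x4) \lor (\lnot x4 \oplus x1)   — eliminate \to
⇔ \lnot \lnot (\lnot x5 \lor \lnot x4) \lor \lnot x4 \land \lnot x1 \lor \lnot \lnot x4 \land x1   — expand \oplus
⇔ \lnot x5 \lor \lnot x4 \lor \lnot x4 \land \lnot x1 \lor \lnot \lnot x4 \land x1   — double negation
⇔ \lnot x5 \lor \lnot x4 \lor \lnot x4 \land \lnot x1 \lor x4 \land x1   — double negation
⇔ \lnot x5 \lor \lnot x4 \lor x4 \land x1   — simplify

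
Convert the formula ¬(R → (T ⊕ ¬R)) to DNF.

R ∧ ¬T

¬(R → (T ⊕ ¬R))
≡ ¬(¬R ∨ (T ⊕ ¬R))   [eliminate →]
≡ ¬(¬R ∨ (T ∧ ¬¬R) ∨ (¬T ∧ ¬R))   [expand ⊕]
≡ ¬¬R ∧ ¬(T ∧ ¬¬R) ∧ ¬(¬T ∧ ¬R)   [De Morgan]
≡ R ∧ ¬(T ∧ ¬¬R) ∧ ¬(¬T ∧ ¬R)   [double negation]
≡ R ∧ (¬T ∨ ¬¬¬R) ∧ ¬(¬T ∧ ¬R)   [De Morgan]
≡ R ∧ (¬T ∨ ¬R) ∧ ¬(¬T ∧ ¬R)   [double negation]
≡ R ∧ (¬T ∨ ¬R) ∧ (¬¬T ∨ ¬¬R)   [De Morgan]
≡ R ∧ (¬T ∨ ¬R) ∧ (T ∨ ¬¬R)   [double negation]
≡ R ∧ (¬T ∨ ¬R) ∧ (T ∨ R)   [double negation]
≡ (R ∧ ¬T ∧ T) ∨ (R ∧ ¬T ∧ R) ∨ (R ∧ ¬R ∧ T) ∨ (R ∧ ¬R ∧ R)   [distribute ∧ over ∨]
≡ R ∧ ¬T   [simplify]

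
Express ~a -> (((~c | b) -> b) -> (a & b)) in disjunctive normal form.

a | (~c & ~b)

~a -> (((~c | b) -> b) -> (a & b))
⇔ ~~a | (((~c | b) -> b) -> (a & b))
⇔ ~~a | ~((~c | b) -> b) | (a & b)
⇔ ~~a | ~(~(~c | b) | b) | (a & b)
⇔ a | ~(~(~c | b) | b) | (a & b)
⇔ a | (~~(~c | b) & ~b) | (a & b)
⇔ a | ((~c | b) & ~b) | (a & b)
⇔ a | (~c & ~b) | (b & ~b) | (a & b)
⇔ a | (~c & ~b)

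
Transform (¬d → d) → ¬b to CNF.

¬d ∨ ¬b

(¬d → d) → ¬b
⇔ ¬(¬d → d) ∨ ¬b
⇔ ¬(¬¬d ∨ d) ∨ ¬b
⇔ (¬¬¬d ∧ ¬d) ∨ ¬b
⇔ (¬d ∧ ¬d) ∨ ¬b
⇔ (¬d ∨ ¬b) ∧ (¬d ∨ ¬b)
⇔ ¬d ∨ ¬b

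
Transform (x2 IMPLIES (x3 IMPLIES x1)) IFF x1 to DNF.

(x2 AND x3 AND NOT x1) OR x1

(x2 IMPLIES (x3 IMPLIES x1)) IFF x1
⇔ ((x2 IMPLIES (x3 IMPLIES x1)) IMPLIES x1) AND (x1 IMPLIES (x2 IMPLIES (x3 IMPLIES x1)))   [eliminate IFF]
⇔ (NOT (x2 IMPLIES (x3 IMPLIES x1)) OR x1) AND (x1 IMPLIES (x2 IMPLIES (x3 IMPLIES x1)))   [eliminate IMPLIES]
⇔ (NOT (NOT x2 OR (x3 IMPLIES x1)) OR x1) AND (x1 IMPLIES (x2 IMPLIES (x3 IMPLIES x1)))   [eliminate IMPLIES]
⇔ (NOT (NOT x2 OR NOT x3 OR x1) OR x1) AND (x1 IMPLIES (x2 IMPLIES (x3 IMPLIES x1)))   [eliminate IMPLIES]
⇔ (NOT (NOT x2 OR NOT x3 OR x1) OR x1) AND (NOT x1 OR (x2 IMPLIES (x3 IMPLIES x1)))   [eliminate IMPLIES]
⇔ (NOT (NOT x2 OR NOT x3 OR x1) OR x1) AND (NOT x1 OR NOT x2 OR (x3 IMPLIES x1))   [eliminate IMPLIES]
⇔ (NOT (NOT x2 OR NOT x3 OR x1) OR x1) AND (NOT x1 OR NOT x2 OR NOT x3 OR x1)   [eliminate IMPLIES]
⇔ ((NOT NOT x2 AND NOT NOT x3 AND NOT x1) OR x1) AND (NOT x1 OR NOT x2 OR NOT x3 OR x1)   [De Morgan]
⇔ ((x2 AND NOT NOT x3 AND NOT x1) OR x1) AND (NOT x1 OR NOT x2 OR NOT x3 OR x1)   [double negation]
⇔ ((x2 AND x3 AND NOT x1) OR x1) AND (NOT x1 OR NOT x2 OR NOT x3 OR x1)   [double negation]
⇔ (x2 AND x3 AND NOT x1 AND NOT x1) OR (x2 AND x3 AND NOT x1 AND NOT x2) OR (x2 AND x3 AND NOT x1 AND NOT x3) OR (x2 AND x3 AND NOT x1 AND x1) OR (x1 AND NOT x1) OR (x1 AND NOT x2) OR (x1 AND NOT x3) OR (x1 AND x1)   [distribute AND over OR]
⇔ (x2 AND x3 AND NOT x1) OR x1   [simplify]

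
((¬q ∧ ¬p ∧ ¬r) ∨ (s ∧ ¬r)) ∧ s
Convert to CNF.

¬r ∧ s

((¬q ∧ ¬p ∧ ¬r) ∨ (s ∧ ¬r)) ∧ s
⇔ (¬q ∨ s) ∧ (¬q ∨ ¬r) ∧ (¬p ∨ s) ∧ (¬p ∨ ¬r) ∧ (¬r ∨ s) ∧ (¬r ∨ ¬r) ∧ s   [distribute ∨ over ∧]
⇔ ¬r ∧ s   [simplify]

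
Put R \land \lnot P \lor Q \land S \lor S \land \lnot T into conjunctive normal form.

(R \lor Q \lor \lnot T) \land (R \lor S) \land (\lnot P \lor Q \lor \lnot T) \land (\lnot P \lor S)

R \land \lnot P \lor Q \land S \lor S \land \lnot T
= (R \lor Q \lor S) \land (R \lor Q \lor \lnot T) \land (R \lor S \lor S) \land (R \lor S \lor \lnot T) \land (\lnot P \lor Q \lor S) \land (\lnot P \lor Q \lor \lnot T) \land (\lnot P \lor S \lor S) \land (\lnot P \lor S \lor \lnot T)   [distribute \lor over \land]
= (R \lor Q \lor \lnot T) \land (R \lor S) \land (\lnot P \lor Q \lor \lnot T) \land (\lnot P \lor S)   [simplify]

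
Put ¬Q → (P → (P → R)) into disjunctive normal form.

¬Q → (P → (P → R))
⇔ ¬¬Q ∨ (P → (P → R))   [eliminate →]
⇔ ¬¬Q ∨ ¬P ∨ (P → R)   [eliminate →]
⇔ ¬¬Q ∨ ¬P ∨ ¬P ∨ R   [eliminate →]
⇔ Q ∨ ¬P ∨ ¬P ∨ R   [double negation]
⇔ Q ∨ ¬P ∨ R   [simplify]

Q ∨ ¬P ∨ R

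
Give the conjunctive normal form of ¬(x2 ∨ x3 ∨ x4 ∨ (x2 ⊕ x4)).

¬x2 ∧ ¬x3 ∧ ¬x4

¬(x2 ∨ x3 ∨ x4 ∨ (x2 ⊕ x4))
≡ ¬(x2 ∨ x3 ∨ x4 ∨ (x2 ∨ x4) ∧ ¬(x2 ∧ x4))   (expand ⊕)
≡ ¬x2 ∧ ¬x3 ∧ ¬x4 ∧ ¬((x2 ∨ x4) ∧ ¬(x2 ∧ x4))   (De Morgan)
≡ ¬x2 ∧ ¬x3 ∧ ¬x4 ∧ (¬(x2 ∨ x4) ∨ ¬¬(x2 ∧ x4))   (De Morgan)
≡ ¬x2 ∧ ¬x3 ∧ ¬x4 ∧ (¬x2 ∧ ¬x4 ∨ ¬¬(x2 ∧ x4))   (De Morgan)
≡ ¬x2 ∧ ¬x3 ∧ ¬x4 ∧ (¬x2 ∧ ¬x4 ∨ x2 ∧ x4)   (double negation)
≡ ¬x2 ∧ ¬x3 ∧ ¬x4 ∧ (¬x2 ∨ x2) ∧ (¬x2 ∨ x4) ∧ (¬x4 ∨ x2) ∧ (¬x4 ∨ x4)   (distribute ∨ over ∧)
≡ ¬x2 ∧ ¬x3 ∧ ¬x4   (simplify)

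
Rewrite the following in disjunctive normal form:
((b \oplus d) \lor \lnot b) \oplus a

(b \land \lnot d \land \lnot a) \lor (\lnot b \land \lnot a) \lor (d \land b \land a)

((b \oplus d) \lor \lnot b) \oplus a
= (((b \oplus d) \lor \lnot b) \land \lnot a) \lor (\lnot ((b \oplus d) \lor \lnot b) \land a)   [expand \oplus]
= (((b \land \lnot d) \lor (\lnot b \land d) \lor \lnot b) \land \lnot a) \lor (\lnot ((b \oplus d) \lor \lnot b) \land a)   [expand \oplus]
= (((b \land \lnot d) \lor (\lnot b \land d) \lor \lnot b) \land \lnot a) \lor (\lnot ((b \land \lnot d) \lor (\lnot b \land d) \lor \lnot b) \land a)   [expand \oplus]
= (((b \land \lnot d) \lor (\lnot b \land d) \lor \lnot b) \land \lnot a) \lor (\lnot (b \land \lnot d) \land \lnot (\lnot b \land d) \land \lnot \lnot b \land a)   [De Morgan]
= (((b \land \lnot d) \lor (\lnot b \land d) \lor \lnot b) \land \lnot a) \lor ((\lnot b \lor \lnot \lnot d) \land \lnot (\lnot b \land d) \land \lnot \lnot b \land a)   [De Morgan]
= (((b \land \lnot d) \lor (\lnot b \land d) \lor \lnot b) \land \lnot a) \lor ((\lnot b \lor d) \land \lnot (\lnot b \land d) \land \lnot \lnot b \land a)   [double negation]
= (((b \land \lnot d) \lor (\lnot b \land d) \lor \lnot b) \land \lnot a) \lor ((\lnot b \lor d) \land (\lnot \lnot b \lor \lnot d) \land \lnot \lnot b \land a)   [De Morgan]
= (((b \land \lnot d) \lor (\lnot b \land d) \lor \lnot b) \land \lnot a) \lor ((\lnot b \lor d) \land (b \lor \lnot d) \land \lnot \lnot b \land a)   [double negation]
= (((b \land \lnot d) \lor (\lnot b \land d) \lor \lnot b) \land \lnot a) \lor ((\lnot b \lor d) \land (b \lor \lnot d) \land b \land a)   [double negation]
= (b \land \lnot d \land \lnot a) \lor (\lnot b \land d \land \lnot a) \lor (\lnot b \land \lnot a) \lor (\lnot b \land b \land b \land a) \lor (\lnot b \land \lnot d \land b \land a) \lor (d \land b \land b \land a) \lor (d \land \lnot d \land b \land a)   [distribute \land over \lor]
= (b \land \lnot d \land \lnot a) \lor (\lnot b \land \lnot a) \lor (d \land b \land a)   [simplify]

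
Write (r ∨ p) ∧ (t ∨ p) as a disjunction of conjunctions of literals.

(r ∧ t) ∨ p

(r ∨ p) ∧ (t ∨ p)
≡ (r ∧ t) ∨ (r ∧ p) ∨ (p ∧ t) ∨ (p ∧ p)   [distribute ∧ over ∨]
≡ (r ∧ t) ∨ p   [simplify]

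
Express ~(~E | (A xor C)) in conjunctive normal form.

~(~E | (A xor C))
≡ ~(~E | ((A | C) & ~(A & C)))   [expand xor]
≡ ~~E & ~((A | C) & ~(A & C))   [De Morgan]
≡ E & ~((A | C) & ~(A & C))   [double negation]
≡ E & (~(A | C) | ~~(A & C))   [De Morgan]
≡ E & ((~A & ~C) | ~~(A & C))   [De Morgan]
≡ E & ((~A & ~C) | (A & C))   [double negation]
≡ E & (~A | A) & (~A | C) & (~C | A) & (~C | C)   [distribute | over &]
≡ E & (~A | C) & (~C | A)   [simplify]

E & (~A | C) & (~C | A)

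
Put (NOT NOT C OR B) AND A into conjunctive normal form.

(C OR B) AND A

(NOT NOT C OR B) AND A
≡ (C OR B) AND A   — double negation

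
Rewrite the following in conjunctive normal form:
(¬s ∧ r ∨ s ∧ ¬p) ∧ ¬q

(¬s ∨ ¬p) ∧ (r ∨ s) ∧ (r ∨ ¬p) ∧ ¬q

(¬s ∧ r ∨ s ∧ ¬p) ∧ ¬q
≡ (¬s ∨ s) ∧ (¬s ∨ ¬p) ∧ (r ∨ s) ∧ (r ∨ ¬p) ∧ ¬q   [distribute ∨ over ∧]
≡ (¬s ∨ ¬p) ∧ (r ∨ s) ∧ (r ∨ ¬p) ∧ ¬q   [simplify]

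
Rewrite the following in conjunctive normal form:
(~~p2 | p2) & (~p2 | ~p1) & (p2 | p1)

(~~p2 | p2) & (~p2 | ~p1) & (p2 | p1)
≡ (p2 | p2) & (~p2 | ~p1) & (p2 | p1)
≡ p2 & (~p2 | ~p1)

p2 & (~p2 | ~p1)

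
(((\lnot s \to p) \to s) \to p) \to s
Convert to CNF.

(((\lnot s \to p) \to s) \to p) \to s
≡ \lnot (((\lnot s \to p) \to s) \to p) \lor s   — eliminate \to
≡ \lnot (\lnot ((\lnot s \to p) \to s) \lor p) \lor s   — eliminate \to
≡ \lnot (\lnot (\lnot (\lnot s \to p) \lor s) \lor p) \lor s   — eliminate \to
≡ \lnot (\lnot (\lnot (\lnot \lnot s \lor p) \lor s) \lor p) \lor s   — eliminate \to
≡ (\lnot \lnot (\lnot (\lnot \lnot s \lor p) \lor s) \land \lnot p) \lor s   — De Morgan
≡ ((\lnot (\lnot \lnot s \lor p) \lor s) \land \lnot p) \lor s   — double negation
≡ (((\lnot \lnot \lnot s \land \lnot p) \lor s) \land \lnot p) \lor s   — De Morgan
≡ (((\lnot s \land \lnot p) \lor s) \land \lnot p) \lor s   — double negation
≡ (\lnot s \lor s \lor s) \land (\lnot p \lor s \lor s) \land (\lnot p \lor s)   — distribute \lor over \land
≡ \lnot p \lor s   — simplify

\lnot p \lor s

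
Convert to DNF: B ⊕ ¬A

B ⊕ ¬A
= (B ∧ ¬¬A) ∨ (¬B ∧ ¬A)   [expand ⊕]
= (B ∧ A) ∨ (¬B ∧ ¬A)   [double negation]

(B ∧ A) ∨ (¬B ∧ ¬A)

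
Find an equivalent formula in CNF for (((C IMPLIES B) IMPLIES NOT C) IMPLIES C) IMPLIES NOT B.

NOT B OR NOT C

(((C IMPLIES B) IMPLIES NOT C) IMPLIES C) IMPLIES NOT B
⇔ NOT (((C IMPLIES B) IMPLIES NOT C) IMPLIES C) OR NOT B
⇔ NOT (NOT ((C IMPLIES B) IMPLIES NOT C) OR C) OR NOT B
⇔ NOT (NOT (NOT (C IMPLIES B) OR NOT C) OR C) OR NOT B
⇔ NOT (NOT (NOT (NOT C OR B) OR NOT C) OR C) OR NOT B
⇔ (NOT NOT (NOT (NOT C OR B) OR NOT C) AND NOT C) OR NOT B
⇔ ((NOT (NOT C OR B) OR NOT C) AND NOT C) OR NOT B
⇔ (((NOT NOT C AND NOT B) OR NOT C) AND NOT C) OR NOT B
⇔ (((C AND NOT B) OR NOT C) AND NOT C) OR NOT B
⇔ (C OR NOT C OR NOT B) AND (NOT B OR NOT C OR NOT B) AND (NOT C OR NOT B)
⇔ NOT B OR NOT C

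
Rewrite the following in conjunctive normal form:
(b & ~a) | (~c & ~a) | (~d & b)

(b | ~c) & (b | ~a) & (~a | ~d)

(b & ~a) | (~c & ~a) | (~d & b)
= (b | ~c | ~d) & (b | ~c | b) & (b | ~a | ~d) & (b | ~a | b) & (~a | ~c | ~d) & (~a | ~c | b) & (~a | ~a | ~d) & (~a | ~a | b)   (distribute | over &)
= (b | ~c) & (b | ~a) & (~a | ~d)   (simplify)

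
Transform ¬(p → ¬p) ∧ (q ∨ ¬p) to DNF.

¬(p → ¬p) ∧ (q ∨ ¬p)
≡ ¬(¬p ∨ ¬p) ∧ (q ∨ ¬p)   — eliminate →
≡ ¬¬p ∧ ¬¬p ∧ (q ∨ ¬p)   — De Morgan
≡ p ∧ ¬¬p ∧ (q ∨ ¬p)   — double negation
≡ p ∧ p ∧ (q ∨ ¬p)   — double negation
≡ p ∧ p ∧ q ∨ p ∧ p ∧ ¬p   — distribute ∧ over ∨
≡ p ∧ q   — simplify

p ∧ q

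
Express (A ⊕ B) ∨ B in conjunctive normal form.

(A ⊕ B) ∨ B
⇔ ((A ∨ B) ∧ ¬(A ∧ B)) ∨ B
⇔ ((A ∨ B) ∧ (¬A ∨ ¬B)) ∨ B
⇔ (A ∨ B ∨ B) ∧ (¬A ∨ ¬B ∨ B)
⇔ A ∨ B

A ∨ B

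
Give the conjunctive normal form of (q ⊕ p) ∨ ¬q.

(q ⊕ p) ∨ ¬q
≡ ((q ∨ p) ∧ ¬(q ∧ p)) ∨ ¬q   — expand ⊕
≡ ((q ∨ p) ∧ (¬q ∨ ¬p)) ∨ ¬q   — De Morgan
≡ (q ∨ p ∨ ¬q) ∧ (¬q ∨ ¬p ∨ ¬q)   — distribute ∨ over ∧
≡ ¬q ∨ ¬p   — simplify

¬q ∨ ¬p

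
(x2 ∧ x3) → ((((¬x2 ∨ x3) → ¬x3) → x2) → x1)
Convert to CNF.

(x2 ∧ x3) → ((((¬x2 ∨ x3) → ¬x3) → x2) → x1)
⇔ ¬(x2 ∧ x3) ∨ ((((¬x2 ∨ x3) → ¬x3) → x2) → x1)
⇔ ¬(x2 ∧ x3) ∨ ¬(((¬x2 ∨ x3) → ¬x3) → x2) ∨ x1
⇔ ¬(x2 ∧ x3) ∨ ¬(¬((¬x2 ∨ x3) → ¬x3) ∨ x2) ∨ x1
⇔ ¬(x2 ∧ x3) ∨ ¬(¬(¬(¬x2 ∨ x3) ∨ ¬x3) ∨ x2) ∨ x1
⇔ ¬x2 ∨ ¬x3 ∨ ¬(¬(¬(¬x2 ∨ x3) ∨ ¬x3) ∨ x2) ∨ x1
⇔ ¬x2 ∨ ¬x3 ∨ (¬¬(¬(¬x2 ∨ x3) ∨ ¬x3) ∧ ¬x2) ∨ x1
⇔ ¬x2 ∨ ¬x3 ∨ ((¬(¬x2 ∨ x3) ∨ ¬x3) ∧ ¬x2) ∨ x1
⇔ ¬x2 ∨ ¬x3 ∨ (((¬¬x2 ∧ ¬x3) ∨ ¬x3) ∧ ¬x2) ∨ x1
⇔ ¬x2 ∨ ¬x3 ∨ (((x2 ∧ ¬x3) ∨ ¬x3) ∧ ¬x2) ∨ x1
⇔ (¬x2 ∨ ¬x3 ∨ x2 ∨ ¬x3 ∨ x1) ∧ (¬x2 ∨ ¬x3 ∨ ¬x3 ∨ ¬x3 ∨ x1) ∧ (¬x2 ∨ ¬x3 ∨ ¬x2 ∨ x1)
⇔ ¬x2 ∨ ¬x3 ∨ x1

¬x2 ∨ ¬x3 ∨ x1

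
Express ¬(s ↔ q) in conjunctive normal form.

¬(s ↔ q)
≡ ¬((s → q) ∧ (q → s))   [eliminate ↔]
≡ ¬((¬s ∨ q) ∧ (q → s))   [eliminate →]
≡ ¬((¬s ∨ q) ∧ (¬q ∨ s))   [eliminate →]
≡ ¬(¬s ∨ q) ∨ ¬(¬q ∨ s)   [De Morgan]
≡ (¬¬s ∧ ¬q) ∨ ¬(¬q ∨ s)   [De Morgan]
≡ (s ∧ ¬q) ∨ ¬(¬q ∨ s)   [double negation]
≡ (s ∧ ¬q) ∨ (¬¬q ∧ ¬s)   [De Morgan]
≡ (s ∧ ¬q) ∨ (q ∧ ¬s)   [double negation]
≡ (s ∨ q) ∧ (s ∨ ¬s) ∧ (¬q ∨ q) ∧ (¬q ∨ ¬s)   [distribute ∨ over ∧]
≡ (s ∨ q) ∧ (¬q ∨ ¬s)   [simplify]

(s ∨ q) ∧ (¬q ∨ ¬s)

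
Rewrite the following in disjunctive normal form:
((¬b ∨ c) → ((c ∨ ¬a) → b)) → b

((¬b ∨ c) → ((c ∨ ¬a) → b)) → b
≡ ¬((¬b ∨ c) → ((c ∨ ¬a) → b)) ∨ b   (eliminate →)
≡ ¬(¬(¬b ∨ c) ∨ ((c ∨ ¬a) → b)) ∨ b   (eliminate →)
≡ ¬(¬(¬b ∨ c) ∨ ¬(c ∨ ¬a) ∨ b) ∨ b   (eliminate →)
≡ (¬¬(¬b ∨ c) ∧ ¬¬(c ∨ ¬a) ∧ ¬b) ∨ b   (De Morgan)
≡ ((¬b ∨ c) ∧ ¬¬(c ∨ ¬a) ∧ ¬b) ∨ b   (double negation)
≡ ((¬b ∨ c) ∧ (c ∨ ¬a) ∧ ¬b) ∨ b   (double negation)
≡ (¬b ∧ c ∧ ¬b) ∨ (¬b ∧ ¬a ∧ ¬b) ∨ (c ∧ c ∧ ¬b) ∨ (c ∧ ¬a ∧ ¬b) ∨ b   (distribute ∧ over ∨)
≡ (¬b ∧ c) ∨ (¬b ∧ ¬a) ∨ b   (simplify)

(¬b ∧ c) ∨ (¬b ∧ ¬a) ∨ b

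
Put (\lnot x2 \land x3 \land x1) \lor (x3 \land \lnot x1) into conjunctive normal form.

(\lnot x2 \land x3 \land x1) \lor (x3 \land \lnot x1)
≡ (\lnot x2 \lor x3) \land (\lnot x2 \lor \lnot x1) \land (x3 \lor x3) \land (x3 \lor \lnot x1) \land (x1 \lor x3) \land (x1 \lor \lnot x1)   (distribute \lor over \land)
≡ (\lnot x2 \lor \lnot x1) \land x3   (simplify)

(\lnot x2 \lor \lnot x1) \land x3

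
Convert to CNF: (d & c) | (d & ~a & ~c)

d & (c | ~a)

(d & c) | (d & ~a & ~c)
≡ (d | d) & (d | ~a) & (d | ~c) & (c | d) & (c | ~a) & (c | ~c)   [distribute | over &]
≡ d & (c | ~a)   [simplify]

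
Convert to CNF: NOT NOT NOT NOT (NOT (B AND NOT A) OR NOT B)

NOT NOT NOT NOT (NOT (B AND NOT A) OR NOT B)
⇔ NOT NOT (NOT (B AND NOT A) OR NOT B)   — double negation
⇔ NOT (B AND NOT A) OR NOT B   — double negation
⇔ NOT B OR NOT NOT A OR NOT B   — De Morgan
⇔ NOT B OR A OR NOT B   — double negation
⇔ NOT B OR A   — simplify

NOT B OR A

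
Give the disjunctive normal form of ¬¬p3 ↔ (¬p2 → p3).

¬¬p3 ↔ (¬p2 → p3)
≡ (¬¬p3 → (¬p2 → p3)) ∧ ((¬p2 → p3) → ¬¬p3)   (eliminate ↔)
≡ (¬¬¬p3 ∨ (¬p2 → p3)) ∧ ((¬p2 → p3) → ¬¬p3)   (eliminate →)
≡ (¬¬¬p3 ∨ ¬¬p2 ∨ p3) ∧ ((¬p2 → p3) → ¬¬p3)   (eliminate →)
≡ (¬¬¬p3 ∨ ¬¬p2 ∨ p3) ∧ (¬(¬p2 → p3) ∨ ¬¬p3)   (eliminate →)
≡ (¬¬¬p3 ∨ ¬¬p2 ∨ p3) ∧ (¬(¬¬p2 ∨ p3) ∨ ¬¬p3)   (eliminate →)
≡ (¬p3 ∨ ¬¬p2 ∨ p3) ∧ (¬(¬¬p2 ∨ p3) ∨ ¬¬p3)   (double negation)
≡ (¬p3 ∨ p2 ∨ p3) ∧ (¬(¬¬p2 ∨ p3) ∨ ¬¬p3)   (double negation)
≡ (¬p3 ∨ p2 ∨ p3) ∧ ((¬¬¬p2 ∧ ¬p3) ∨ ¬¬p3)   (De Morgan)
≡ (¬p3 ∨ p2 ∨ p3) ∧ ((¬p2 ∧ ¬p3) ∨ ¬¬p3)   (double negation)
≡ (¬p3 ∨ p2 ∨ p3) ∧ ((¬p2 ∧ ¬p3) ∨ p3)   (double negation)
≡ (¬p3 ∧ ¬p2 ∧ ¬p3) ∨ (¬p3 ∧ p3) ∨ (p2 ∧ ¬p2 ∧ ¬p3) ∨ (p2 ∧ p3) ∨ (p3 ∧ ¬p2 ∧ ¬p3) ∨ (p3 ∧ p3)   (distribute ∧ over ∨)
≡ (¬p3 ∧ ¬p2) ∨ p3   (simplify)

(¬p3 ∧ ¬p2) ∨ p3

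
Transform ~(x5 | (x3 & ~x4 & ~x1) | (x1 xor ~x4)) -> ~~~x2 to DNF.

x5 | (x1 & x4) | (~x1 & ~x4) | ~x2

~(x5 | (x3 & ~x4 & ~x1) | (x1 xor ~x4)) -> ~~~x2
⇔ ~~(x5 | (x3 & ~x4 & ~x1) | (x1 xor ~x4)) | ~~~x2   [eliminate ->]
⇔ ~~(x5 | (x3 & ~x4 & ~x1) | (x1 & ~~x4) | (~x1 & ~x4)) | ~~~x2   [expand xor]
⇔ x5 | (x3 & ~x4 & ~x1) | (x1 & ~~x4) | (~x1 & ~x4) | ~~~x2   [double negation]
⇔ x5 | (x3 & ~x4 & ~x1) | (x1 & x4) | (~x1 & ~x4) | ~~~x2   [double negation]
⇔ x5 | (x3 & ~x4 & ~x1) | (x1 & x4) | (~x1 & ~x4) | ~x2   [double negation]
⇔ x5 | (x1 & x4) | (~x1 & ~x4) | ~x2   [simplify]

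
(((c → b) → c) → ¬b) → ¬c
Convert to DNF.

(((c → b) → c) → ¬b) → ¬c
≡ ¬(((c → b) → c) → ¬b) ∨ ¬c   [eliminate →]
≡ ¬(¬((c → b) → c) ∨ ¬b) ∨ ¬c   [eliminate →]
≡ ¬(¬(¬(c → b) ∨ c) ∨ ¬b) ∨ ¬c   [eliminate →]
≡ ¬(¬(¬(¬c ∨ b) ∨ c) ∨ ¬b) ∨ ¬c   [eliminate →]
≡ (¬¬(¬(¬c ∨ b) ∨ c) ∧ ¬¬b) ∨ ¬c   [De Morgan]
≡ ((¬(¬c ∨ b) ∨ c) ∧ ¬¬b) ∨ ¬c   [double negation]
≡ (((¬¬c ∧ ¬b) ∨ c) ∧ ¬¬b) ∨ ¬c   [De Morgan]
≡ (((c ∧ ¬b) ∨ c) ∧ ¬¬b) ∨ ¬c   [double negation]
≡ (((c ∧ ¬b) ∨ c) ∧ b) ∨ ¬c   [double negation]
≡ (c ∧ ¬b ∧ b) ∨ (c ∧ b) ∨ ¬c   [distribute ∧ over ∨]
≡ (c ∧ b) ∨ ¬c   [simplify]

(c ∧ b) ∨ ¬c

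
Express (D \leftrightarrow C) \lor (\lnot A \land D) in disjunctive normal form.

(\lnot D \land \lnot C) \lor (C \land D) \lor (\lnot A \land D)

(D \leftrightarrow C) \lor (\lnot A \land D)
⇔ ((D \to C) \land (C \to D)) \lor (\lnot A \land D)   — eliminate \leftrightarrow
⇔ ((\lnot D \lor C) \land (C \to D)) \lor (\lnot A \land D)   — eliminate \to
⇔ ((\lnot D \lor C) \land (\lnot C \lor D)) \lor (\lnot A \land D)   — eliminate \to
⇔ (\lnot D \land \lnot C) \lor (\lnot D \land D) \lor (C \land \lnot C) \lor (C \land D) \lor (\lnot A \land D)   — distribute \land over \lor
⇔ (\lnot D \land \lnot C) \lor (C \land D) \lor (\lnot A \land D)   — simplify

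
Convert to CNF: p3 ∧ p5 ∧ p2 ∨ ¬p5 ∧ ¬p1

p3 ∧ p5 ∧ p2 ∨ ¬p5 ∧ ¬p1
≡ (p3 ∨ ¬p5) ∧ (p3 ∨ ¬p1) ∧ (p5 ∨ ¬p5) ∧ (p5 ∨ ¬p1) ∧ (p2 ∨ ¬p5) ∧ (p2 ∨ ¬p1)   [distribute ∨ over ∧]
≡ (p3 ∨ ¬p5) ∧ (p3 ∨ ¬p1) ∧ (p5 ∨ ¬p1) ∧ (p2 ∨ ¬p5) ∧ (p2 ∨ ¬p1)   [simplify]

(p3 ∨ ¬p5) ∧ (p3 ∨ ¬p1) ∧ (p5 ∨ ¬p1) ∧ (p2 ∨ ¬p5) ∧ (p2 ∨ ¬p1)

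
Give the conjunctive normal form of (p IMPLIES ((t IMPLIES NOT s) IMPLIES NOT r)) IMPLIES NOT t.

(p IMPLIES ((t IMPLIES NOT s) IMPLIES NOT r)) IMPLIES NOT t
≡ NOT (p IMPLIES ((t IMPLIES NOT s) IMPLIES NOT r)) OR NOT t   [eliminate IMPLIES]
≡ NOT (NOT p OR ((t IMPLIES NOT s) IMPLIES NOT r)) OR NOT t   [eliminate IMPLIES]
≡ NOT (NOT p OR NOT (t IMPLIES NOT s) OR NOT r) OR NOT t   [eliminate IMPLIES]
≡ NOT (NOT p OR NOT (NOT t OR NOT s) OR NOT r) OR NOT t   [eliminate IMPLIES]
≡ (NOT NOT p AND NOT NOT (NOT t OR NOT s) AND NOT NOT r) OR NOT t   [De Morgan]
≡ (p AND NOT NOT (NOT t OR NOT s) AND NOT NOT r) OR NOT t   [double negation]
≡ (p AND (NOT t OR NOT s) AND NOT NOT r) OR NOT t   [double negation]
≡ (p AND (NOT t OR NOT s) AND r) OR NOT t   [double negation]
≡ (p OR NOT t) AND (NOT t OR NOT s OR NOT t) AND (r OR NOT t)   [distribute OR over AND]
≡ (p OR NOT t) AND (NOT t OR NOT s) AND (r OR NOT t)   [simplify]

(p OR NOT t) AND (NOT t OR NOT s) AND (r OR NOT t)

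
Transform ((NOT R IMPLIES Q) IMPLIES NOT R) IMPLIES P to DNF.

R OR P

((NOT R IMPLIES Q) IMPLIES NOT R) IMPLIES P
= NOT ((NOT R IMPLIES Q) IMPLIES NOT R) OR P   (eliminate IMPLIES)
= NOT (NOT (NOT R IMPLIES Q) OR NOT R) OR P   (eliminate IMPLIES)
= NOT (NOT (NOT NOT R OR Q) OR NOT R) OR P   (eliminate IMPLIES)
= (NOT NOT (NOT NOT R OR Q) AND NOT NOT R) OR P   (De Morgan)
= ((NOT NOT R OR Q) AND NOT NOT R) OR P   (double negation)
= ((R OR Q) AND NOT NOT R) OR P   (double negation)
= ((R OR Q) AND R) OR P   (double negation)
= (R AND R) OR (Q AND R) OR P   (distribute AND over OR)
= R OR P   (simplify)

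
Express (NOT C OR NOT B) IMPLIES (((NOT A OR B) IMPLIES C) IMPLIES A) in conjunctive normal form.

B OR NOT C OR A

(NOT C OR NOT B) IMPLIES (((NOT A OR B) IMPLIES C) IMPLIES A)
⇔ NOT (NOT C OR NOT B) OR (((NOT A OR B) IMPLIES C) IMPLIES A)   — eliminate IMPLIES
⇔ NOT (NOT C OR NOT B) OR NOT ((NOT A OR B) IMPLIES C) OR A   — eliminate IMPLIES
⇔ NOT (NOT C OR NOT B) OR NOT (NOT (NOT A OR B) OR C) OR A   — eliminate IMPLIES
⇔ (NOT NOT C AND NOT NOT B) OR NOT (NOT (NOT A OR B) OR C) OR A   — De Morgan
⇔ (C AND NOT NOT B) OR NOT (NOT (NOT A OR B) OR C) OR A   — double negation
⇔ (C AND B) OR NOT (NOT (NOT A OR B) OR C) OR A   — double negation
⇔ (C AND B) OR (NOT NOT (NOT A OR B) AND NOT C) OR A   — De Morgan
⇔ (C AND B) OR ((NOT A OR B) AND NOT C) OR A   — double negation
⇔ (C OR NOT A OR B OR A) AND (C OR NOT C OR A) AND (B OR NOT A OR B OR A) AND (B OR NOT C OR A)   — distribute OR over AND
⇔ B OR NOT C OR A   — simplify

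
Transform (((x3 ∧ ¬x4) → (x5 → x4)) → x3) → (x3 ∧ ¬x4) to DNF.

¬x3 ∨ (x3 ∧ ¬x4)

(((x3 ∧ ¬x4) → (x5 → x4)) → x3) → (x3 ∧ ¬x4)
≡ ¬(((x3 ∧ ¬x4) → (x5 → x4)) → x3) ∨ (x3 ∧ ¬x4)
≡ ¬(¬((x3 ∧ ¬x4) → (x5 → x4)) ∨ x3) ∨ (x3 ∧ ¬x4)
≡ ¬(¬(¬(x3 ∧ ¬x4) ∨ (x5 → x4)) ∨ x3) ∨ (x3 ∧ ¬x4)
≡ ¬(¬(¬(x3 ∧ ¬x4) ∨ ¬x5 ∨ x4) ∨ x3) ∨ (x3 ∧ ¬x4)
≡ (¬¬(¬(x3 ∧ ¬x4) ∨ ¬x5 ∨ x4) ∧ ¬x3) ∨ (x3 ∧ ¬x4)
≡ ((¬(x3 ∧ ¬x4) ∨ ¬x5 ∨ x4) ∧ ¬x3) ∨ (x3 ∧ ¬x4)
≡ ((¬x3 ∨ ¬¬x4 ∨ ¬x5 ∨ x4) ∧ ¬x3) ∨ (x3 ∧ ¬x4)
≡ ((¬x3 ∨ x4 ∨ ¬x5 ∨ x4) ∧ ¬x3) ∨ (x3 ∧ ¬x4)
≡ (¬x3 ∧ ¬x3) ∨ (x4 ∧ ¬x3) ∨ (¬x5 ∧ ¬x3) ∨ (x4 ∧ ¬x3) ∨ (x3 ∧ ¬x4)
≡ ¬x3 ∨ (x3 ∧ ¬x4)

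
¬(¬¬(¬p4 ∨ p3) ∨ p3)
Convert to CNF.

¬(¬¬(¬p4 ∨ p3) ∨ p3)
≡ ¬¬¬(¬p4 ∨ p3) ∧ ¬p3   [De Morgan]
≡ ¬(¬p4 ∨ p3) ∧ ¬p3   [double negation]
≡ ¬¬p4 ∧ ¬p3 ∧ ¬p3   [De Morgan]
≡ p4 ∧ ¬p3 ∧ ¬p3   [double negation]
≡ p4 ∧ ¬p3   [simplify]

p4 ∧ ¬p3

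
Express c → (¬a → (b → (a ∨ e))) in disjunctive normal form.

¬c ∨ a ∨ ¬b ∨ e

c → (¬a → (b → (a ∨ e)))
= ¬c ∨ (¬a → (b → (a ∨ e)))   — eliminate →
= ¬c ∨ ¬¬a ∨ (b → (a ∨ e))   — eliminate →
= ¬c ∨ ¬¬a ∨ ¬b ∨ a ∨ e   — eliminate →
= ¬c ∨ a ∨ ¬b ∨ a ∨ e   — double negation
= ¬c ∨ a ∨ ¬b ∨ e   — simplify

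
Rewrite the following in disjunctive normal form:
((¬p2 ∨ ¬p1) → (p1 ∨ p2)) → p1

(¬p2 ∧ ¬p1) ∨ p1

((¬p2 ∨ ¬p1) → (p1 ∨ p2)) → p1
⇔ ¬((¬p2 ∨ ¬p1) → (p1 ∨ p2)) ∨ p1   [eliminate →]
⇔ ¬(¬(¬p2 ∨ ¬p1) ∨ p1 ∨ p2) ∨ p1   [eliminate →]
⇔ (¬¬(¬p2 ∨ ¬p1) ∧ ¬p1 ∧ ¬p2) ∨ p1   [De Morgan]
⇔ ((¬p2 ∨ ¬p1) ∧ ¬p1 ∧ ¬p2) ∨ p1   [double negation]
⇔ (¬p2 ∧ ¬p1 ∧ ¬p2) ∨ (¬p1 ∧ ¬p1 ∧ ¬p2) ∨ p1   [distribute ∧ over ∨]
⇔ (¬p2 ∧ ¬p1) ∨ p1   [simplify]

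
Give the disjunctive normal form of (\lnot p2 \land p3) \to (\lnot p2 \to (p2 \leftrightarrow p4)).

p2 \lor \lnot p3 \lor (\lnot p2 \land \lnot p4)

(\lnot p2 \land p3) \to (\lnot p2 \to (p2 \leftrightarrow p4))
≡ \lnot (\lnot p2 \land p3) \lor (\lnot p2 \to (p2 \leftrightarrow p4))   [eliminate \to]
≡ \lnot (\lnot p2 \land p3) \lor \lnot \lnot p2 \lor (p2 \leftrightarrow p4)   [eliminate \to]
≡ \lnot (\lnot p2 \land p3) \lor \lnot \lnot p2 \lor ((p2 \to p4) \land (p4 \to p2))   [eliminate \leftrightarrow]
≡ \lnot (\lnot p2 \land p3) \lor \lnot \lnot p2 \lor ((\lnot p2 \lor p4) \land (p4 \to p2))   [eliminate \to]
≡ \lnot (\lnot p2 \land p3) \lor \lnot \lnot p2 \lor ((\lnot p2 \lor p4) \land (\lnot p4 \lor p2))   [eliminate \to]
≡ \lnot \lnot p2 \lor \lnot p3 \lor \lnot \lnot p2 \lor ((\lnot p2 \lor p4) \land (\lnot p4 \lor p2))   [De Morgan]
≡ p2 \lor \lnot p3 \lor \lnot \lnot p2 \lor ((\lnot p2 \lor p4) \land (\lnot p4 \lor p2))   [double negation]
≡ p2 \lor \lnot p3 \lor p2 \lor ((\lnot p2 \lor p4) \land (\lnot p4 \lor p2))   [double negation]
≡ p2 \lor \lnot p3 \lor p2 \lor (\lnot p2 \land \lnot p4) \lor (\lnot p2 \land p2) \lor (p4 \land \lnot p4) \lor (p4 \land p2)   [distribute \land over \lor]
≡ p2 \lor \lnot p3 \lor (\lnot p2 \land \lnot p4)   [simplify]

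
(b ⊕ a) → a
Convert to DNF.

(¬b ∧ ¬a) ∨ a

(b ⊕ a) → a
⇔ ¬(b ⊕ a) ∨ a   [eliminate →]
⇔ ¬((b ∧ ¬a) ∨ (¬b ∧ a)) ∨ a   [expand ⊕]
⇔ (¬(b ∧ ¬a) ∧ ¬(¬b ∧ a)) ∨ a   [De Morgan]
⇔ ((¬b ∨ ¬¬a) ∧ ¬(¬b ∧ a)) ∨ a   [De Morgan]
⇔ ((¬b ∨ a) ∧ ¬(¬b ∧ a)) ∨ a   [double negation]
⇔ ((¬b ∨ a) ∧ (¬¬b ∨ ¬a)) ∨ a   [De Morgan]
⇔ ((¬b ∨ a) ∧ (b ∨ ¬a)) ∨ a   [double negation]
⇔ (¬b ∧ b) ∨ (¬b ∧ ¬a) ∨ (a ∧ b) ∨ (a ∧ ¬a) ∨ a   [distribute ∧ over ∨]
⇔ (¬b ∧ ¬a) ∨ a   [simplify]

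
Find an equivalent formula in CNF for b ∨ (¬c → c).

b ∨ (¬c → c)
= b ∨ ¬¬c ∨ c   [eliminate →]
= b ∨ c ∨ c   [double negation]
= b ∨ c   [simplify]

b ∨ c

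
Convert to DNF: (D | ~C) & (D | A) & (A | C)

(D | ~C) & (D | A) & (A | C)
≡ (D & D & A) | (D & D & C) | (D & A & A) | (D & A & C) | (~C & D & A) | (~C & D & C) | (~C & A & A) | (~C & A & C)
≡ (D & A) | (D & C) | (~C & A)

(D & A) | (D & C) | (~C & A)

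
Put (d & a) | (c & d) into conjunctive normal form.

(d & a) | (c & d)
= (d | c) & (d | d) & (a | c) & (a | d)   — distribute | over &
= d & (a | c)   — simplify

d & (a | c)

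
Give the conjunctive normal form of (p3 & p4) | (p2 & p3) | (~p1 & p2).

(p3 & p4) | (p2 & p3) | (~p1 & p2)
= (p3 | p2 | ~p1) & (p3 | p2 | p2) & (p3 | p3 | ~p1) & (p3 | p3 | p2) & (p4 | p2 | ~p1) & (p4 | p2 | p2) & (p4 | p3 | ~p1) & (p4 | p3 | p2)   — distribute | over &
= (p3 | p2) & (p3 | ~p1) & (p4 | p2)   — simplify

(p3 | p2) & (p3 | ~p1) & (p4 | p2)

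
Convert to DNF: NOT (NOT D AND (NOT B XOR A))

D OR (B AND NOT A) OR (A AND NOT B)

NOT (NOT D AND (NOT B XOR A))
= NOT (NOT D AND ((NOT B AND NOT A) OR (NOT NOT B AND A)))   [expand XOR]
= NOT NOT D OR NOT ((NOT B AND NOT A) OR (NOT NOT B AND A))   [De Morgan]
= D OR NOT ((NOT B AND NOT A) OR (NOT NOT B AND A))   [double negation]
= D OR (NOT (NOT B AND NOT A) AND NOT (NOT NOT B AND A))   [De Morgan]
= D OR ((NOT NOT B OR NOT NOT A) AND NOT (NOT NOT B AND A))   [De Morgan]
= D OR ((B OR NOT NOT A) AND NOT (NOT NOT B AND A))   [double negation]
= D OR ((B OR A) AND NOT (NOT NOT B AND A))   [double negation]
= D OR ((B OR A) AND (NOT NOT NOT B OR NOT A))   [De Morgan]
= D OR ((B OR A) AND (NOT B OR NOT A))   [double negation]
= D OR (B AND NOT B) OR (B AND NOT A) OR (A AND NOT B) OR (A AND NOT A)   [distribute AND over OR]
= D OR (B AND NOT A) OR (A AND NOT B)   [simplify]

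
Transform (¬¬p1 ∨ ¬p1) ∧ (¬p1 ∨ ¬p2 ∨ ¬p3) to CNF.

¬p1 ∨ ¬p2 ∨ ¬p3

(¬¬p1 ∨ ¬p1) ∧ (¬p1 ∨ ¬p2 ∨ ¬p3)
≡ (p1 ∨ ¬p1) ∧ (¬p1 ∨ ¬p2 ∨ ¬p3)   [double negation]
≡ ¬p1 ∨ ¬p2 ∨ ¬p3   [simplify]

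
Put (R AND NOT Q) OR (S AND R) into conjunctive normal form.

(R AND NOT Q) OR (S AND R)
≡ (R OR S) AND (R OR R) AND (NOT Q OR S) AND (NOT Q OR R)   [distribute OR over AND]
≡ R AND (NOT Q OR S)   [simplify]

R AND (NOT Q OR S)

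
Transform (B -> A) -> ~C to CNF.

(B | ~C) & (~A | ~C)

(B -> A) -> ~C
≡ ~(B -> A) | ~C   [eliminate ->]
≡ ~(~B | A) | ~C   [eliminate ->]
≡ (~~B & ~A) | ~C   [De Morgan]
≡ (B & ~A) | ~C   [double negation]
≡ (B | ~C) & (~A | ~C)   [distribute | over &]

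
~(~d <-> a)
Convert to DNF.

~(~d <-> a)
≡ ~((~d -> a) & (a -> ~d))   — eliminate <->
≡ ~((~~d | a) & (a -> ~d))   — eliminate ->
≡ ~((~~d | a) & (~a | ~d))   — eliminate ->
≡ ~(~~d | a) | ~(~a | ~d)   — De Morgan
≡ (~~~d & ~a) | ~(~a | ~d)   — De Morgan
≡ (~d & ~a) | ~(~a | ~d)   — double negation
≡ (~d & ~a) | (~~a & ~~d)   — De Morgan
≡ (~d & ~a) | (a & ~~d)   — double negation
≡ (~d & ~a) | (a & d)   — double negation

(~d & ~a) | (a & d)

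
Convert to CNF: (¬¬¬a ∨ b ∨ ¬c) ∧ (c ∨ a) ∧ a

(¬¬¬a ∨ b ∨ ¬c) ∧ (c ∨ a) ∧ a
⇔ (¬a ∨ b ∨ ¬c) ∧ (c ∨ a) ∧ a
⇔ (¬a ∨ b ∨ ¬c) ∧ a

(¬a ∨ b ∨ ¬c) ∧ a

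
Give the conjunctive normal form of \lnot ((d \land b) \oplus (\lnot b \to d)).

(\lnot b \lor d) \land (\lnot d \lor b)

\lnot ((d \land b) \oplus (\lnot b \to d))
= \lnot (((d \land b) \lor (\lnot b \to d)) \land \lnot (d \land b \land (\lnot b \to d)))
= \lnot (((d \land b) \lor \lnot \lnot b \lor d) \land \lnot (d \land b \land (\lnot b \to d)))
= \lnot (((d \land b) \lor \lnot \lnot b \lor d) \land \lnot (d \land b \land (\lnot \lnot b \lor d)))
= \lnot ((d \land b) \lor \lnot \lnot b \lor d) \lor \lnot \lnot (d \land b \land (\lnot \lnot b \lor d))
= (\lnot (d \land b) \land \lnot \lnot \lnot b \land \lnot d) \lor \lnot \lnot (d \land b \land (\lnot \lnot b \lor d))
= ((\lnot d \lor \lnot b) \land \lnot \lnot \lnot b \land \lnot d) \lor \lnot \lnot (d \land b \land (\lnot \lnot b \lor d))
= ((\lnot d \lor \lnot b) \land \lnot b \land \lnot d) \lor \lnot \lnot (d \land b \land (\lnot \lnot b \lor d))
= ((\lnot d \lor \lnot b) \land \lnot b \land \lnot d) \lor (d \land b \land (\lnot \lnot b \lor d))
= ((\lnot d \lor \lnot b) \land \lnot b \land \lnot d) \lor (d \land b \land (b \lor d))
= (\lnot d \lor \lnot b \lor d) \land (\lnot d \lor \lnot b \lor b) \land (\lnot d \lor \lnot b \lor b \lor d) \land (\lnot b \lor d) \land (\lnot b \lor b) \land (\lnot b \lor b \lor d) \land (\lnot d \lor d) \land (\lnot d \lor b) \land (\lnot d \lor b \lor d)
= (\lnot b \lor d) \land (\lnot d \lor b)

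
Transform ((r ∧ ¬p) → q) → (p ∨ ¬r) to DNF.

((r ∧ ¬p) → q) → (p ∨ ¬r)
≡ ¬((r ∧ ¬p) → q) ∨ p ∨ ¬r   — eliminate →
≡ ¬(¬(r ∧ ¬p) ∨ q) ∨ p ∨ ¬r   — eliminate →
≡ (¬¬(r ∧ ¬p) ∧ ¬q) ∨ p ∨ ¬r   — De Morgan
≡ (r ∧ ¬p ∧ ¬q) ∨ p ∨ ¬r   — double negation

(r ∧ ¬p ∧ ¬q) ∨ p ∨ ¬r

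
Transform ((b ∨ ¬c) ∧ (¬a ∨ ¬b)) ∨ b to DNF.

((b ∨ ¬c) ∧ (¬a ∨ ¬b)) ∨ b
⇔ (b ∧ ¬a) ∨ (b ∧ ¬b) ∨ (¬c ∧ ¬a) ∨ (¬c ∧ ¬b) ∨ b   (distribute ∧ over ∨)
⇔ (¬c ∧ ¬a) ∨ (¬c ∧ ¬b) ∨ b   (simplify)

(¬c ∧ ¬a) ∨ (¬c ∧ ¬b) ∨ b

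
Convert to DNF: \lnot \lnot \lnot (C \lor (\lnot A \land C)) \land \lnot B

\lnot \lnot \lnot (C \lor (\lnot A \land C)) \land \lnot B
⇔ \lnot (C \lor (\lnot A \land C)) \land \lnot B   [double negation]
⇔ \lnot C \land \lnot (\lnot A \land C) \land \lnot B   [De Morgan]
⇔ \lnot C \land (\lnot \lnot A \lor \lnot C) \land \lnot B   [De Morgan]
⇔ \lnot C \land (A \lor \lnot C) \land \lnot B   [double negation]
⇔ (\lnot C \land A \land \lnot B) \lor (\lnot C \land \lnot C \land \lnot B)   [distribute \land over \lor]
⇔ \lnot C \land \lnot B   [simplify]

\lnot C \land \lnot B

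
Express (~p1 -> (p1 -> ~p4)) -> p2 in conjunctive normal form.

(~p1 -> (p1 -> ~p4)) -> p2
≡ ~(~p1 -> (p1 -> ~p4)) | p2
≡ ~(~~p1 | (p1 -> ~p4)) | p2
≡ ~(~~p1 | ~p1 | ~p4) | p2
≡ (~~~p1 & ~~p1 & ~~p4) | p2
≡ (~p1 & ~~p1 & ~~p4) | p2
≡ (~p1 & p1 & ~~p4) | p2
≡ (~p1 & p1 & p4) | p2
≡ (~p1 | p2) & (p1 | p2) & (p4 | p2)

(~p1 | p2) & (p1 | p2) & (p4 | p2)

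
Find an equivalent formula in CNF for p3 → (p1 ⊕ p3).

p3 → (p1 ⊕ p3)
≡ ¬p3 ∨ (p1 ⊕ p3)   [eliminate →]
≡ ¬p3 ∨ ((p1 ∨ p3) ∧ ¬(p1 ∧ p3))   [expand ⊕]
≡ ¬p3 ∨ ((p1 ∨ p3) ∧ (¬p1 ∨ ¬p3))   [De Morgan]
≡ (¬p3 ∨ p1 ∨ p3) ∧ (¬p3 ∨ ¬p1 ∨ ¬p3)   [distribute ∨ over ∧]
≡ ¬p3 ∨ ¬p1   [simplify]

¬p3 ∨ ¬p1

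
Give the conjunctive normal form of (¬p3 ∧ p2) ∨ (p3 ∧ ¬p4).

(¬p3 ∧ p2) ∨ (p3 ∧ ¬p4)
⇔ (¬p3 ∨ p3) ∧ (¬p3 ∨ ¬p4) ∧ (p2 ∨ p3) ∧ (p2 ∨ ¬p4)   [distribute ∨ over ∧]
⇔ (¬p3 ∨ ¬p4) ∧ (p2 ∨ p3) ∧ (p2 ∨ ¬p4)   [simplify]

(¬p3 ∨ ¬p4) ∧ (p2 ∨ p3) ∧ (p2 ∨ ¬p4)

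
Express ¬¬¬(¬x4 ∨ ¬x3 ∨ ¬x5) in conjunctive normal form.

¬¬¬(¬x4 ∨ ¬x3 ∨ ¬x5)
= ¬(¬x4 ∨ ¬x3 ∨ ¬x5)   [double negation]
= ¬¬x4 ∧ ¬¬x3 ∧ ¬¬x5   [De Morgan]
= x4 ∧ ¬¬x3 ∧ ¬¬x5   [double negation]
= x4 ∧ x3 ∧ ¬¬x5   [double negation]
= x4 ∧ x3 ∧ x5   [double negation]

x4 ∧ x3 ∧ x5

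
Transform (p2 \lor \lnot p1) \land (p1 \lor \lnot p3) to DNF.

(p2 \lor \lnot p1) \land (p1 \lor \lnot p3)
≡ (p2 \land p1) \lor (p2 \land \lnot p3) \lor (\lnot p1 \land p1) \lor (\lnot p1 \land \lnot p3)   — distribute \land over \lor
≡ (p2 \land p1) \lor (p2 \land \lnot p3) \lor (\lnot p1 \land \lnot p3)   — simplify

(p2 \land p1) \lor (p2 \land \lnot p3) \lor (\lnot p1 \land \lnot p3)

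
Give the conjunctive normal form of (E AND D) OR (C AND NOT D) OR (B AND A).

(E OR C OR B) AND (E OR C OR A) AND (E OR NOT D OR B) AND (E OR NOT D OR A) AND (D OR C OR B) AND (D OR C OR A)

(E AND D) OR (C AND NOT D) OR (B AND A)
= (E OR C OR B) AND (E OR C OR A) AND (E OR NOT D OR B) AND (E OR NOT D OR A) AND (D OR C OR B) AND (D OR C OR A) AND (D OR NOT D OR B) AND (D OR NOT D OR A)   — distribute OR over AND
= (E OR C OR B) AND (E OR C OR A) AND (E OR NOT D OR B) AND (E OR NOT D OR A) AND (D OR C OR B) AND (D OR C OR A)   — simplify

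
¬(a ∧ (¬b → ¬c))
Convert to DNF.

¬a ∨ ¬b ∧ c

¬(a ∧ (¬b → ¬c))
⇔ ¬(a ∧ (¬¬b ∨ ¬c))   (eliminate →)
⇔ ¬a ∨ ¬(¬¬b ∨ ¬c)   (De Morgan)
⇔ ¬a ∨ ¬¬¬b ∧ ¬¬c   (De Morgan)
⇔ ¬a ∨ ¬b ∧ ¬¬c   (double negation)
⇔ ¬a ∨ ¬b ∧ c   (double negation)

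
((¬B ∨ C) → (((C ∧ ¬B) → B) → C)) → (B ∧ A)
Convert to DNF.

((¬B ∨ C) → (((C ∧ ¬B) → B) → C)) → (B ∧ A)
= ¬((¬B ∨ C) → (((C ∧ ¬B) → B) → C)) ∨ (B ∧ A)   — eliminate →
= ¬(¬(¬B ∨ C) ∨ (((C ∧ ¬B) → B) → C)) ∨ (B ∧ A)   — eliminate →
= ¬(¬(¬B ∨ C) ∨ ¬((C ∧ ¬B) → B) ∨ C) ∨ (B ∧ A)   — eliminate →
= ¬(¬(¬B ∨ C) ∨ ¬(¬(C ∧ ¬B) ∨ B) ∨ C) ∨ (B ∧ A)   — eliminate →
= (¬¬(¬B ∨ C) ∧ ¬¬(¬(C ∧ ¬B) ∨ B) ∧ ¬C) ∨ (B ∧ A)   — De Morgan
= ((¬B ∨ C) ∧ ¬¬(¬(C ∧ ¬B) ∨ B) ∧ ¬C) ∨ (B ∧ A)   — double negation
= ((¬B ∨ C) ∧ (¬(C ∧ ¬B) ∨ B) ∧ ¬C) ∨ (B ∧ A)   — double negation
= ((¬B ∨ C) ∧ (¬C ∨ ¬¬B ∨ B) ∧ ¬C) ∨ (B ∧ A)   — De Morgan
= ((¬B ∨ C) ∧ (¬C ∨ B ∨ B) ∧ ¬C) ∨ (B ∧ A)   — double negation
= (¬B ∧ ¬C ∧ ¬C) ∨ (¬B ∧ B ∧ ¬C) ∨ (¬B ∧ B ∧ ¬C) ∨ (C ∧ ¬C ∧ ¬C) ∨ (C ∧ B ∧ ¬C) ∨ (C ∧ B ∧ ¬C) ∨ (B ∧ A)   — distribute ∧ over ∨
= (¬B ∧ ¬C) ∨ (B ∧ A)   — simplify

(¬B ∧ ¬C) ∨ (B ∧ A)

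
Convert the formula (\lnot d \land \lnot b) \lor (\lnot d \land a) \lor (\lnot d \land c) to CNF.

\lnot d \land (\lnot b \lor a \lor c)

(\lnot d \land \lnot b) \lor (\lnot d \land a) \lor (\lnot d \land c)
≡ (\lnot d \lor \lnot d \lor \lnot d) \land (\lnot d \lor \lnot d \lor c) \land (\lnot d \lor a \lor \lnot d) \land (\lnot d \lor a \lor c) \land (\lnot b \lor \lnot d \lor \lnot d) \land (\lnot b \lor \lnot d \lor c) \land (\lnot b \lor a \lor \lnot d) \land (\lnot b \lor a \lor c)
≡ \lnot d \land (\lnot b \lor a \lor c)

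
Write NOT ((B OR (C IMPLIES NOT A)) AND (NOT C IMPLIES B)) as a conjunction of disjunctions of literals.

NOT ((B OR (C IMPLIES NOT A)) AND (NOT C IMPLIES B))
= NOT ((B OR NOT C OR NOT A) AND (NOT C IMPLIES B))   (eliminate IMPLIES)
= NOT ((B OR NOT C OR NOT A) AND (NOT NOT C OR B))   (eliminate IMPLIES)
= NOT (B OR NOT C OR NOT A) OR NOT (NOT NOT C OR B)   (De Morgan)
= (NOT B AND NOT NOT C AND NOT NOT A) OR NOT (NOT NOT C OR B)   (De Morgan)
= (NOT B AND C AND NOT NOT A) OR NOT (NOT NOT C OR B)   (double negation)
= (NOT B AND C AND A) OR NOT (NOT NOT C OR B)   (double negation)
= (NOT B AND C AND A) OR (NOT NOT NOT C AND NOT B)   (De Morgan)
= (NOT B AND C AND A) OR (NOT C AND NOT B)   (double negation)
= (NOT B OR NOT C) AND (NOT B OR NOT B) AND (C OR NOT C) AND (C OR NOT B) AND (A OR NOT C) AND (A OR NOT B)   (distribute OR over AND)
= NOT B AND (A OR NOT C)   (simplify)

NOT B AND (A OR NOT C)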